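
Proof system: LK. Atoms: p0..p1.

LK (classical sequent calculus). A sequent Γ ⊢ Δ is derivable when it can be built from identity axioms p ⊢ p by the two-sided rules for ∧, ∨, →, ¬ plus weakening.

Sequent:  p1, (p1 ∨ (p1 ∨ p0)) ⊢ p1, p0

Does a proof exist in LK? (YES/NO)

Derivation (root first):
[∨L] p1, (p1 ∨ (p1 ∨ p0)) ⊢ p1, p0
  [Ax] p1 ⊢ p1
  [∨L] p1, (p1 ∨ p0) ⊢ p1, p0
    [Ax] p1 ⊢ p1
    [WR] p1, p0 ⊢ p1, p0
      [WL] p1, p0 ⊢ p1
        [Ax] p1 ⊢ p1

Result: YES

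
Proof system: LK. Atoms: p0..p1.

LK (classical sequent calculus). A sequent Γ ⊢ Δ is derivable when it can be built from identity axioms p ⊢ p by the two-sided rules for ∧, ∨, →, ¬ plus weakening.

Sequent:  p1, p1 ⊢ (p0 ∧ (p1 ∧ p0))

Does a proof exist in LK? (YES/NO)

Search for a countermodel by truth-table:
  v=00: Γ:[p1=F, p1=F] Δ:[(p0 ∧ (p1 ∧ p0))=F] refutes=False
  v=01: Γ:[p1=T, p1=T] Δ:[(p0 ∧ (p1 ∧ p0))=F] refutes=True  ← countermodel

Result: NO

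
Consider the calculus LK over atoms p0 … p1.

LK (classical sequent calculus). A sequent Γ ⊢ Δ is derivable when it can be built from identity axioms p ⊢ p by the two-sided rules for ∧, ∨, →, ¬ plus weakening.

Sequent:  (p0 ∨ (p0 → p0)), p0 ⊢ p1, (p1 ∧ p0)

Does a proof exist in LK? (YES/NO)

Truth-table refutation:
  v=00: Γ:[(p0 ∨ (p0 → p0))=T, p0=F] Δ:[p1=F, (p1 ∧ p0)=F] refutes=False
  v=01: Γ:[(p0 ∨ (p0 → p0))=T, p0=F] Δ:[p1=T, (p1 ∧ p0)=F] refutes=False
  v=10: Γ:[(p0 ∨ (p0 → p0))=T, p0=T] Δ:[p1=F, (p1 ∧ p0)=F] refutes=True  ← countermodel

Result: NO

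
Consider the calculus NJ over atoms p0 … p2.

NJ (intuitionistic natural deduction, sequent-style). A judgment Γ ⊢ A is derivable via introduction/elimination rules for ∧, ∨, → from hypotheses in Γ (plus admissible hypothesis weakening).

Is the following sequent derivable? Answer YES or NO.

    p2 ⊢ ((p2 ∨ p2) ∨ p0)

Proof tree:
[∨I₁] p2 ⊢ ((p2 ∨ p2) ∨ p0)
  [∨I₁] p2 ⊢ (p2 ∨ p2)
    [Ax] p2 ⊢ p2

Result: YES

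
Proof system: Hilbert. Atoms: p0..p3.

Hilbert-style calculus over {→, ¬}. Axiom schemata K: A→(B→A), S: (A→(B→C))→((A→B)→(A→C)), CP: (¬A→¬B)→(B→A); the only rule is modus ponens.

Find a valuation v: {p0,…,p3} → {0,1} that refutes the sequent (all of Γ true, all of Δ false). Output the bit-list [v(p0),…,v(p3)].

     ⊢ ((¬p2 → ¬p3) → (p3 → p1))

Truth-table refutation:
  v=0000: Γ:[] Δ:[((¬p2 → ¬p3) → (p3 → p1))=T] refutes=False
  v=0001: Γ:[] Δ:[((¬p2 → ¬p3) → (p3 → p1))=T] refutes=False
  v=0010: Γ:[] Δ:[((¬p2 → ¬p3) → (p3 → p1))=T] refutes=False
  v=0011: Γ:[] Δ:[((¬p2 → ¬p3) → (p3 → p1))=F] refutes=True  ← countermodel

Result: [0, 0, 1, 1]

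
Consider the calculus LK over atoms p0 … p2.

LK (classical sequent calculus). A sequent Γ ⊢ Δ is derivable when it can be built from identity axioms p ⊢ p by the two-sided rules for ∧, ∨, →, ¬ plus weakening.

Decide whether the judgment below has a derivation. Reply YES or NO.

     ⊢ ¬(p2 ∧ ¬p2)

Derivation trace:
[¬R]  ⊢ ¬(p2 ∧ ¬p2)
  [∧L] (p2 ∧ ¬p2) ⊢ 
    [¬L] p2, ¬p2 ⊢ 
      [Ax] p2 ⊢ p2

Result: YES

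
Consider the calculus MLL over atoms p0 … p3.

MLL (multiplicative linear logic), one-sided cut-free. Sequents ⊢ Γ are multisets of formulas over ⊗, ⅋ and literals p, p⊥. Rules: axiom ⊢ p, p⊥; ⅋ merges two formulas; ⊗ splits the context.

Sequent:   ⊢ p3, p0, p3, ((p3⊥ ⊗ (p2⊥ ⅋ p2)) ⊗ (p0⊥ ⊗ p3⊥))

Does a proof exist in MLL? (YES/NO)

Derivation (root first):
[⊗]  ⊢ p3, p0, p3, ((p3⊥ ⊗ (p2⊥ ⅋ p2)) ⊗ (p0⊥ ⊗ p3⊥))
  [⊗]  ⊢ p3, (p3⊥ ⊗ (p2⊥ ⅋ p2))
    [Ax]  ⊢ p3, p3⊥
    [⅋]  ⊢ (p2⊥ ⅋ p2)
      [Ax]  ⊢ p2, p2⊥
  [⊗]  ⊢ p0, p3, (p0⊥ ⊗ p3⊥)
    [Ax]  ⊢ p0, p0⊥
    [Ax]  ⊢ p3, p3⊥

Result: YES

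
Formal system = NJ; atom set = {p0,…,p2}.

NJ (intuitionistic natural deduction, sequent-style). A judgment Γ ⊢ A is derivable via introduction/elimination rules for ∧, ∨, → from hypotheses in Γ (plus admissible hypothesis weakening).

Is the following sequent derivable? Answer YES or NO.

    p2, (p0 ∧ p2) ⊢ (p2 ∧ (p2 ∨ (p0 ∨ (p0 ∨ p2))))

Derivation (root first):
[∧I] p2, (p0 ∧ p2) ⊢ (p2 ∧ (p2 ∨ (p0 ∨ (p0 ∨ p2))))
  [Wk] p2, (p0 ∧ p2) ⊢ p2
    [Ax] p2 ⊢ p2
  [∨I₂] p2 ⊢ (p2 ∨ (p0 ∨ (p0 ∨ p2)))
    [∨I₂] p2 ⊢ (p0 ∨ (p0 ∨ p2))
      [∨I₂] p2 ⊢ (p0 ∨ p2)
        [Ax] p2 ⊢ p2

Result: YES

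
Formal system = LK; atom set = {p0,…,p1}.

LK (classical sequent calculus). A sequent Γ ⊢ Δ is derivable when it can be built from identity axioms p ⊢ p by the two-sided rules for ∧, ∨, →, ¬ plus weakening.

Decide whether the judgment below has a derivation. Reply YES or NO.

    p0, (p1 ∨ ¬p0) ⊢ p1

Derivation trace:
[∨L] p0, (p1 ∨ ¬p0) ⊢ p1
  [Ax] p1 ⊢ p1
  [¬L] p0, ¬p0 ⊢ 
    [Ax] p0 ⊢ p0

Result: YES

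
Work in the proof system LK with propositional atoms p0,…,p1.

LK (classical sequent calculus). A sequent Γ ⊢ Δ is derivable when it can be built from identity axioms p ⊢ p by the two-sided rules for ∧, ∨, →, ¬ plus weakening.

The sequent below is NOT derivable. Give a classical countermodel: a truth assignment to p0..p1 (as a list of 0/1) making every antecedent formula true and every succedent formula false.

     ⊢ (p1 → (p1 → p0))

Search for a countermodel by truth-table:
  v=00: Γ:[] Δ:[(p1 → (p1 → p0))=T] refutes=False
  v=01: Γ:[] Δ:[(p1 → (p1 → p0))=F] refutes=True  ← countermodel

Result: [0, 1]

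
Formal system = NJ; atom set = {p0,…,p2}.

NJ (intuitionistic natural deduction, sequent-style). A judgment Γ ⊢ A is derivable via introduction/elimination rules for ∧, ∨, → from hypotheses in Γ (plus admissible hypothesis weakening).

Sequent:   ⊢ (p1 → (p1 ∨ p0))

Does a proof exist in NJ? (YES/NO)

Derivation (root first):
[→I]  ⊢ (p1 → (p1 ∨ p0))
  [∨I₁] p1 ⊢ (p1 ∨ p0)
    [Ax] p1 ⊢ p1

Result: YES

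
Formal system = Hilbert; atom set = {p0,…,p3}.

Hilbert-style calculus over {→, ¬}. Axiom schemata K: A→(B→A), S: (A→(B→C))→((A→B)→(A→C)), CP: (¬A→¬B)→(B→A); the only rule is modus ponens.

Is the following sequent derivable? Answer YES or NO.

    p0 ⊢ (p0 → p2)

Truth-table refutation:
  v=0000: Γ:[p0=F] Δ:[(p0 → p2)=T] refutes=False
  v=0001: Γ:[p0=F] Δ:[(p0 → p2)=T] refutes=False
  v=0010: Γ:[p0=F] Δ:[(p0 → p2)=T] refutes=False
  v=0011: Γ:[p0=F] Δ:[(p0 → p2)=T] refutes=False
  v=0100: Γ:[p0=F] Δ:[(p0 → p2)=T] refutes=False
  v=0101: Γ:[p0=F] Δ:[(p0 → p2)=T] refutes=False
  v=0110: Γ:[p0=F] Δ:[(p0 → p2)=T] refutes=False
  v=0111: Γ:[p0=F] Δ:[(p0 → p2)=T] refutes=False
  v=1000: Γ:[p0=T] Δ:[(p0 → p2)=F] refutes=True  ← countermodel

Result: NO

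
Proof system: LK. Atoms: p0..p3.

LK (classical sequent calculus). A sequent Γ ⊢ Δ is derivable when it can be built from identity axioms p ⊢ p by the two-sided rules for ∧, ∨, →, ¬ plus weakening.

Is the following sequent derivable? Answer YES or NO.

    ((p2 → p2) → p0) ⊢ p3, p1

Search for a countermodel by truth-table:
  v=0000: Γ:[((p2 → p2) → p0)=F] Δ:[p3=F, p1=F] refutes=False
  v=0001: Γ:[((p2 → p2) → p0)=F] Δ:[p3=T, p1=F] refutes=False
  v=0010: Γ:[((p2 → p2) → p0)=F] Δ:[p3=F, p1=F] refutes=False
  v=0011: Γ:[((p2 → p2) → p0)=F] Δ:[p3=T, p1=F] refutes=False
  v=0100: Γ:[((p2 → p2) → p0)=F] Δ:[p3=F, p1=T] refutes=False
  v=0101: Γ:[((p2 → p2) → p0)=F] Δ:[p3=T, p1=T] refutes=False
  v=0110: Γ:[((p2 → p2) → p0)=F] Δ:[p3=F, p1=T] refutes=False
  v=0111: Γ:[((p2 → p2) → p0)=F] Δ:[p3=T, p1=T] refutes=False
  v=1000: Γ:[((p2 → p2) → p0)=T] Δ:[p3=F, p1=F] refutes=True  ← countermodel

Result: NO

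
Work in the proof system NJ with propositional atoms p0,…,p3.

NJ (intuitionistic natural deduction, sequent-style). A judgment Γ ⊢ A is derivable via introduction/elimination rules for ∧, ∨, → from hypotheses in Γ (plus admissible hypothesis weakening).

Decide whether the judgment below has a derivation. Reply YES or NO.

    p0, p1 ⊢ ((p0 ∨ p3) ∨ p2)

Derivation trace:
[Wk] p0, p1 ⊢ ((p0 ∨ p3) ∨ p2)
  [∨I₁] p0 ⊢ ((p0 ∨ p3) ∨ p2)
    [∨I₁] p0 ⊢ (p0 ∨ p3)
      [Ax] p0 ⊢ p0

Result: YES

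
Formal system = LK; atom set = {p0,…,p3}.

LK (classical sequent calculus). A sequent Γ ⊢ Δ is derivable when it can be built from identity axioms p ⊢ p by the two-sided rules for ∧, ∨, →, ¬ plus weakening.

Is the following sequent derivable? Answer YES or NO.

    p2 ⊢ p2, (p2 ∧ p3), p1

Derivation (root first):
[WR] p2 ⊢ p2, (p2 ∧ p3), p1
  [∧R] p2 ⊢ p2, (p2 ∧ p3)
    [Ax] p2 ⊢ p2
    [WR] p2 ⊢ p2, p3
      [Ax] p2 ⊢ p2

Result: YES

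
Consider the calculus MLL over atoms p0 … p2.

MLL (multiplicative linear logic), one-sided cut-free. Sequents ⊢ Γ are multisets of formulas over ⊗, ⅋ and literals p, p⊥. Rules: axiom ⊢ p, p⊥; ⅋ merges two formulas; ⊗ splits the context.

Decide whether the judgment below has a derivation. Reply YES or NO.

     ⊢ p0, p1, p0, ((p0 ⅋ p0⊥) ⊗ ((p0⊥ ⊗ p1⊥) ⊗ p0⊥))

Derivation trace:
[⊗]  ⊢ p0, p1, p0, ((p0 ⅋ p0⊥) ⊗ ((p0⊥ ⊗ p1⊥) ⊗ p0⊥))
  [⅋]  ⊢ (p0 ⅋ p0⊥)
    [Ax]  ⊢ p0, p0⊥
  [⊗]  ⊢ p0, p1, p0, ((p0⊥ ⊗ p1⊥) ⊗ p0⊥)
    [⊗]  ⊢ p0, p1, (p0⊥ ⊗ p1⊥)
      [Ax]  ⊢ p0, p0⊥
      [Ax]  ⊢ p1, p1⊥
    [Ax]  ⊢ p0, p0⊥

Result: YES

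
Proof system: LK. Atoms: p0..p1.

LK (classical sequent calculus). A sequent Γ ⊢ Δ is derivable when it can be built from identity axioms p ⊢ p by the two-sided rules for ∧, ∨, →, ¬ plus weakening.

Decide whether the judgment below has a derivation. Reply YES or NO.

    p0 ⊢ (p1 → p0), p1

Derivation (root first):
[WR] p0 ⊢ (p1 → p0), p1
  [→R] p0 ⊢ (p1 → p0)
    [WL] p0, p1 ⊢ p0
      [Ax] p0 ⊢ p0

Result: YES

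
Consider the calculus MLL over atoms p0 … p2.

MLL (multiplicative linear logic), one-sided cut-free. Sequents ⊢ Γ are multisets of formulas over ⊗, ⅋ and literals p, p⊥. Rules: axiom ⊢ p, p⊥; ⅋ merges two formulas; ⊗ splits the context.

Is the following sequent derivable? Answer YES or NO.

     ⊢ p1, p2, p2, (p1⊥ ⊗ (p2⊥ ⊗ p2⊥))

Derivation trace:
[⊗]  ⊢ p1, p2, p2, (p1⊥ ⊗ (p2⊥ ⊗ p2⊥))
  [Ax]  ⊢ p1, p1⊥
  [⊗]  ⊢ p2, p2, (p2⊥ ⊗ p2⊥)
    [Ax]  ⊢ p2, p2⊥
    [Ax]  ⊢ p2, p2⊥

Result: YES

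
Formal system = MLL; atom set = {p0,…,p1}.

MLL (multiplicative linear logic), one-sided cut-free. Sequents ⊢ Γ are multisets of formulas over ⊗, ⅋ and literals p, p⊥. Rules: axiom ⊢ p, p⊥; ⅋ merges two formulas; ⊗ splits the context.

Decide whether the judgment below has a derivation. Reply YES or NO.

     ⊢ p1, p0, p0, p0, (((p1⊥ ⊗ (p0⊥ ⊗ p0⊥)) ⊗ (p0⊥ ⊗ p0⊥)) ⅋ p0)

Derivation (root first):
[⅋]  ⊢ p1, p0, p0, p0, (((p1⊥ ⊗ (p0⊥ ⊗ p0⊥)) ⊗ (p0⊥ ⊗ p0⊥)) ⅋ p0)
  [⊗]  ⊢ p1, p0, p0, p0, p0, ((p1⊥ ⊗ (p0⊥ ⊗ p0⊥)) ⊗ (p0⊥ ⊗ p0⊥))
    [⊗]  ⊢ p1, p0, p0, (p1⊥ ⊗ (p0⊥ ⊗ p0⊥))
      [Ax]  ⊢ p1, p1⊥
      [⊗]  ⊢ p0, p0, (p0⊥ ⊗ p0⊥)
        [Ax]  ⊢ p0, p0⊥
        [Ax]  ⊢ p0, p0⊥
    [⊗]  ⊢ p0, p0, (p0⊥ ⊗ p0⊥)
      [Ax]  ⊢ p0, p0⊥
      [Ax]  ⊢ p0, p0⊥

Result: YES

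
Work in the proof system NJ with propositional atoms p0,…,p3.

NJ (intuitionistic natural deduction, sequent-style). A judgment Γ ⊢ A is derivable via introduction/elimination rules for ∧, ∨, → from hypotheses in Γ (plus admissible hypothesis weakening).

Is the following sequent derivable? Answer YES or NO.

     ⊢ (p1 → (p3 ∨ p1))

Derivation (root first):
[→I]  ⊢ (p1 → (p3 ∨ p1))
  [∨I₂] p1 ⊢ (p3 ∨ p1)
    [Ax] p1 ⊢ p1

Result: YES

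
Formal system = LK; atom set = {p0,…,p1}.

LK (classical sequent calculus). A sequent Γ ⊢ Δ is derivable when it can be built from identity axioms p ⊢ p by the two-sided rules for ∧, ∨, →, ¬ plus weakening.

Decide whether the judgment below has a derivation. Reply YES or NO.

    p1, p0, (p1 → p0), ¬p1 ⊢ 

Derivation (root first):
[¬L] p1, p0, (p1 → p0), ¬p1 ⊢ 
  [→L] p1, p0, (p1 → p0) ⊢ p1
    [WL] p1, p0 ⊢ p1
      [Ax] p1 ⊢ p1
    [WL] p1, p0 ⊢ p1
      [Ax] p1 ⊢ p1

Result: YES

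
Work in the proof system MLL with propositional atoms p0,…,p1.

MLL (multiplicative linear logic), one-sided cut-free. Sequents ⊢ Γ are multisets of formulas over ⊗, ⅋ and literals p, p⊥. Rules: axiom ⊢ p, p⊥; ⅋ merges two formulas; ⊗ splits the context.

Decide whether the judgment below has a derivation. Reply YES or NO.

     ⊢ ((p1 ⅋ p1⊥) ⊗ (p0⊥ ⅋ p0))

Proof tree:
[⊗]  ⊢ ((p1 ⅋ p1⊥) ⊗ (p0⊥ ⅋ p0))
  [⅋]  ⊢ (p1 ⅋ p1⊥)
    [Ax]  ⊢ p1, p1⊥
  [⅋]  ⊢ (p0⊥ ⅋ p0)
    [Ax]  ⊢ p0, p0⊥

Result: YES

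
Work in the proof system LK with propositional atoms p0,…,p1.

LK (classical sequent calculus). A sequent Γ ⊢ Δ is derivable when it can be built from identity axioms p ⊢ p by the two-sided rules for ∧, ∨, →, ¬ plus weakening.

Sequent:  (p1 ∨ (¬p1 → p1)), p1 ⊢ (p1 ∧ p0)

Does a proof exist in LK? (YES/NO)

Search for a countermodel by truth-table:
  v=00: Γ:[(p1 ∨ (¬p1 → p1))=F, p1=F] Δ:[(p1 ∧ p0)=F] refutes=False
  v=01: Γ:[(p1 ∨ (¬p1 → p1))=T, p1=T] Δ:[(p1 ∧ p0)=F] refutes=True  ← countermodel

Result: NO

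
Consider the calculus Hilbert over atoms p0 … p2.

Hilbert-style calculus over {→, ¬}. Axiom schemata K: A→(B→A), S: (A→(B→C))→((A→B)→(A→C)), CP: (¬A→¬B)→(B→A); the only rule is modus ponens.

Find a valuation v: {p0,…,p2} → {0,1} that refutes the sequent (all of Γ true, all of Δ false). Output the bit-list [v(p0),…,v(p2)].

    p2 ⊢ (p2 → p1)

Search for a countermodel by truth-table:
  v=000: Γ:[p2=F] Δ:[(p2 → p1)=T] refutes=False
  v=001: Γ:[p2=T] Δ:[(p2 → p1)=F] refutes=True  ← countermodel

Result: [0, 0, 1]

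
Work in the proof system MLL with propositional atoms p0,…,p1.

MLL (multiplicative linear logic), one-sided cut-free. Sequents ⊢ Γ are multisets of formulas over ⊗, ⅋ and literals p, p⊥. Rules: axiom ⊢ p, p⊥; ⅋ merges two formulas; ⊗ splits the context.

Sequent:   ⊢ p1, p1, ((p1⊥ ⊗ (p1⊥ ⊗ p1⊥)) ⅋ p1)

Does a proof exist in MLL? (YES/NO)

Derivation trace:
[⅋]  ⊢ p1, p1, ((p1⊥ ⊗ (p1⊥ ⊗ p1⊥)) ⅋ p1)
  [⊗]  ⊢ p1, p1, p1, (p1⊥ ⊗ (p1⊥ ⊗ p1⊥))
    [Ax]  ⊢ p1, p1⊥
    [⊗]  ⊢ p1, p1, (p1⊥ ⊗ p1⊥)
      [Ax]  ⊢ p1, p1⊥
      [Ax]  ⊢ p1, p1⊥

Result: YES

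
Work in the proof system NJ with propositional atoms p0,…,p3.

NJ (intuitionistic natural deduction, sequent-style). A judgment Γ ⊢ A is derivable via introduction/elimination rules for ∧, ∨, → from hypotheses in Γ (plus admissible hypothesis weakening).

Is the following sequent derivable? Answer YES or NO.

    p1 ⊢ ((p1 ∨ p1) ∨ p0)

Derivation trace:
[∨I₁] p1 ⊢ ((p1 ∨ p1) ∨ p0)
  [∨I₂] p1 ⊢ (p1 ∨ p1)
    [Ax] p1 ⊢ p1

Result: YES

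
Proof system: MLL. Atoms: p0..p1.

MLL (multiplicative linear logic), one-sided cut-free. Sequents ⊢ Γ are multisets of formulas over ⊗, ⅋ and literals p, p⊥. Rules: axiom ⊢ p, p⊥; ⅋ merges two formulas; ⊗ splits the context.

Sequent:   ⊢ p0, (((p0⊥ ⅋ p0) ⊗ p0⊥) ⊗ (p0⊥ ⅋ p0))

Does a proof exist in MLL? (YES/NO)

Proof tree:
[⊗]  ⊢ p0, (((p0⊥ ⅋ p0) ⊗ p0⊥) ⊗ (p0⊥ ⅋ p0))
  [⊗]  ⊢ p0, ((p0⊥ ⅋ p0) ⊗ p0⊥)
    [⅋]  ⊢ (p0⊥ ⅋ p0)
      [Ax]  ⊢ p0, p0⊥
    [Ax]  ⊢ p0, p0⊥
  [⅋]  ⊢ (p0⊥ ⅋ p0)
    [Ax]  ⊢ p0, p0⊥

Result: YES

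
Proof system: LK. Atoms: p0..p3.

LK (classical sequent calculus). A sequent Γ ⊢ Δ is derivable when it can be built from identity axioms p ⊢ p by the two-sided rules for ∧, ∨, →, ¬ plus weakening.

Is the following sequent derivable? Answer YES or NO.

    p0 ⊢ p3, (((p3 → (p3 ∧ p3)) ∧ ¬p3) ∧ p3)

Enumerate valuations to refute Γ ⊢ Δ:
  v=0000: Γ:[p0=F] Δ:[p3=F, (((p3 → (p3 ∧ p3)) ∧ ¬p3) ∧ p3)=F] refutes=False
  v=0001: Γ:[p0=F] Δ:[p3=T, (((p3 → (p3 ∧ p3)) ∧ ¬p3) ∧ p3)=F] refutes=False
  v=0010: Γ:[p0=F] Δ:[p3=F, (((p3 → (p3 ∧ p3)) ∧ ¬p3) ∧ p3)=F] refutes=False
  v=0011: Γ:[p0=F] Δ:[p3=T, (((p3 → (p3 ∧ p3)) ∧ ¬p3) ∧ p3)=F] refutes=False
  v=0100: Γ:[p0=F] Δ:[p3=F, (((p3 → (p3 ∧ p3)) ∧ ¬p3) ∧ p3)=F] refutes=False
  v=0101: Γ:[p0=F] Δ:[p3=T, (((p3 → (p3 ∧ p3)) ∧ ¬p3) ∧ p3)=F] refutes=False
  v=0110: Γ:[p0=F] Δ:[p3=F, (((p3 → (p3 ∧ p3)) ∧ ¬p3) ∧ p3)=F] refutes=False
  v=0111: Γ:[p0=F] Δ:[p3=T, (((p3 → (p3 ∧ p3)) ∧ ¬p3) ∧ p3)=F] refutes=False
  v=1000: Γ:[p0=T] Δ:[p3=F, (((p3 → (p3 ∧ p3)) ∧ ¬p3) ∧ p3)=F] refutes=True  ← countermodel

Result: NO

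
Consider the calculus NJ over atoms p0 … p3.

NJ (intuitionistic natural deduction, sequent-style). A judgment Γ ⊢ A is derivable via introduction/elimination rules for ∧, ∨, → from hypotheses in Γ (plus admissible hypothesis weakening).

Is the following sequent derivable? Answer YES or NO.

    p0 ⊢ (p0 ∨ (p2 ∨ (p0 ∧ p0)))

Proof tree:
[∨I₂] p0 ⊢ (p0 ∨ (p2 ∨ (p0 ∧ p0)))
  [∨I₂] p0 ⊢ (p2 ∨ (p0 ∧ p0))
    [∧I] p0 ⊢ (p0 ∧ p0)
      [Ax] p0 ⊢ p0
      [Ax] p0 ⊢ p0

Result: YES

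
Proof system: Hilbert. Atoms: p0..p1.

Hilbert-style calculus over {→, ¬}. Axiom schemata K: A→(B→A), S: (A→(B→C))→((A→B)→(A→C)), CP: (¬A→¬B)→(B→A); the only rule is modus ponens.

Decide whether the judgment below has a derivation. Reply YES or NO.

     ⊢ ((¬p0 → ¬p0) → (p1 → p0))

Search for a countermodel by truth-table:
  v=00: Γ:[] Δ:[((¬p0 → ¬p0) → (p1 → p0))=T] refutes=False
  v=01: Γ:[] Δ:[((¬p0 → ¬p0) → (p1 → p0))=F] refutes=True  ← countermodel

Result: NO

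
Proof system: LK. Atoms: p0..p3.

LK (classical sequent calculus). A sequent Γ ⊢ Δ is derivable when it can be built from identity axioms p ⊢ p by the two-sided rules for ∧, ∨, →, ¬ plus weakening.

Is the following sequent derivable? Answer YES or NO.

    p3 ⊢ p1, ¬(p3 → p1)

Proof tree:
[¬R] p3 ⊢ p1, ¬(p3 → p1)
  [→L] p3, (p3 → p1) ⊢ p1
    [Ax] p3 ⊢ p3
    [Ax] p1 ⊢ p1

Result: YES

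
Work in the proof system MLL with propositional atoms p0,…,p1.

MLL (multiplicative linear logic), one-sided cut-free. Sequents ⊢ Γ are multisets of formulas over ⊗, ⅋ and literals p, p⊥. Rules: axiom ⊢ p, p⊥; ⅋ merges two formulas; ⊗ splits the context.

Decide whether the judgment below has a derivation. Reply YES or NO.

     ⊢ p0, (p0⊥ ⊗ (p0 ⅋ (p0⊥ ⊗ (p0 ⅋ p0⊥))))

Derivation trace:
[⊗]  ⊢ p0, (p0⊥ ⊗ (p0 ⅋ (p0⊥ ⊗ (p0 ⅋ p0⊥))))
  [Ax]  ⊢ p0, p0⊥
  [⅋]  ⊢ (p0 ⅋ (p0⊥ ⊗ (p0 ⅋ p0⊥)))
    [⊗]  ⊢ p0, (p0⊥ ⊗ (p0 ⅋ p0⊥))
      [Ax]  ⊢ p0, p0⊥
      [⅋]  ⊢ (p0 ⅋ p0⊥)
        [Ax]  ⊢ p0, p0⊥

Result: YES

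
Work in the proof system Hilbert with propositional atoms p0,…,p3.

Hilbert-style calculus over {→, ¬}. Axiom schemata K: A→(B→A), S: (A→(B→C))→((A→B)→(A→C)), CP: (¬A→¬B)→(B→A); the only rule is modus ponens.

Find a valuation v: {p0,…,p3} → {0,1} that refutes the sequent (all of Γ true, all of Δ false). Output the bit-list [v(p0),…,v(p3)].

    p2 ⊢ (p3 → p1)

Search for a countermodel by truth-table:
  v=0000: Γ:[p2=F] Δ:[(p3 → p1)=T] refutes=False
  v=0001: Γ:[p2=F] Δ:[(p3 → p1)=F] refutes=False
  v=0010: Γ:[p2=T] Δ:[(p3 → p1)=T] refutes=False
  v=0011: Γ:[p2=T] Δ:[(p3 → p1)=F] refutes=True  ← countermodel

Result: [0, 0, 1, 1]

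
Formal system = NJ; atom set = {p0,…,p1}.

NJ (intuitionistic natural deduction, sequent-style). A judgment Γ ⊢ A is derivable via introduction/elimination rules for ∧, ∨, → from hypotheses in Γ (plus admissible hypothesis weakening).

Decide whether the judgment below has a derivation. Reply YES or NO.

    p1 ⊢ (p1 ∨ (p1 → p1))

Derivation (root first):
[∨I₂] p1 ⊢ (p1 ∨ (p1 → p1))
  [Wk] p1 ⊢ (p1 → p1)
    [→I]  ⊢ (p1 → p1)
      [Ax] p1 ⊢ p1

Result: YES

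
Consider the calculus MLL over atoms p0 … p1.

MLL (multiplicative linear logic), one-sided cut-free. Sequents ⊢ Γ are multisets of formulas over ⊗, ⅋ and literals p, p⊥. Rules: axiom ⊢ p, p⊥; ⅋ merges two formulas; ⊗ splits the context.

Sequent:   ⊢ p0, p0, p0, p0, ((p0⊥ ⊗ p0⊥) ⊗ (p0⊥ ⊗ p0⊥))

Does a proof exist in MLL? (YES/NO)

Proof tree:
[⊗]  ⊢ p0, p0, p0, p0, ((p0⊥ ⊗ p0⊥) ⊗ (p0⊥ ⊗ p0⊥))
  [⊗]  ⊢ p0, p0, (p0⊥ ⊗ p0⊥)
    [Ax]  ⊢ p0, p0⊥
    [Ax]  ⊢ p0, p0⊥
  [⊗]  ⊢ p0, p0, (p0⊥ ⊗ p0⊥)
    [Ax]  ⊢ p0, p0⊥
    [Ax]  ⊢ p0, p0⊥

Result: YES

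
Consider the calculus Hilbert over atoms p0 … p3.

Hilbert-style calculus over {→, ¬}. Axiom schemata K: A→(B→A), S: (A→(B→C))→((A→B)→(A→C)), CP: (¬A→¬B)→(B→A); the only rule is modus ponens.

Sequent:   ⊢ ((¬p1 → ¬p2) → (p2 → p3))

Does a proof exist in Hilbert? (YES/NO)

Enumerate valuations to refute Γ ⊢ Δ:
  v=0000: Γ:[] Δ:[((¬p1 → ¬p2) → (p2 → p3))=T] refutes=False
  v=0001: Γ:[] Δ:[((¬p1 → ¬p2) → (p2 → p3))=T] refutes=False
  v=0010: Γ:[] Δ:[((¬p1 → ¬p2) → (p2 → p3))=T] refutes=False
  v=0011: Γ:[] Δ:[((¬p1 → ¬p2) → (p2 → p3))=T] refutes=False
  v=0100: Γ:[] Δ:[((¬p1 → ¬p2) → (p2 → p3))=T] refutes=False
  v=0101: Γ:[] Δ:[((¬p1 → ¬p2) → (p2 → p3))=T] refutes=False
  v=0110: Γ:[] Δ:[((¬p1 → ¬p2) → (p2 → p3))=F] refutes=True  ← countermodel

Result: NO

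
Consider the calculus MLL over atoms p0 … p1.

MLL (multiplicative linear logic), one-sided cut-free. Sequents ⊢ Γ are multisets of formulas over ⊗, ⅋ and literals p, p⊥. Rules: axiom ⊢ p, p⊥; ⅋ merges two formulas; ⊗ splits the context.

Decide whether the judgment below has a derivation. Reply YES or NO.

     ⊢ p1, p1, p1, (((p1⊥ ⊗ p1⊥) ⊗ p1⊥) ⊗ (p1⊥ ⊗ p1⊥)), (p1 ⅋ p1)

Proof tree:
[⅋]  ⊢ p1, p1, p1, (((p1⊥ ⊗ p1⊥) ⊗ p1⊥) ⊗ (p1⊥ ⊗ p1⊥)), (p1 ⅋ p1)
  [⊗]  ⊢ p1, p1, p1, p1, p1, (((p1⊥ ⊗ p1⊥) ⊗ p1⊥) ⊗ (p1⊥ ⊗ p1⊥))
    [⊗]  ⊢ p1, p1, p1, ((p1⊥ ⊗ p1⊥) ⊗ p1⊥)
      [⊗]  ⊢ p1, p1, (p1⊥ ⊗ p1⊥)
        [Ax]  ⊢ p1, p1⊥
        [Ax]  ⊢ p1, p1⊥
      [Ax]  ⊢ p1, p1⊥
    [⊗]  ⊢ p1, p1, (p1⊥ ⊗ p1⊥)
      [Ax]  ⊢ p1, p1⊥
      [Ax]  ⊢ p1, p1⊥

Result: YES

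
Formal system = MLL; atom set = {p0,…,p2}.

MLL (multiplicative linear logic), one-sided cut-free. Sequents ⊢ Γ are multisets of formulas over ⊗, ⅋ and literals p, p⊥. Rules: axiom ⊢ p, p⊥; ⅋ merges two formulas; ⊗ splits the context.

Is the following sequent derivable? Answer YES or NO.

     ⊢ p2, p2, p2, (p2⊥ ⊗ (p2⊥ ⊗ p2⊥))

Proof tree:
[⊗]  ⊢ p2, p2, p2, (p2⊥ ⊗ (p2⊥ ⊗ p2⊥))
  [Ax]  ⊢ p2, p2⊥
  [⊗]  ⊢ p2, p2, (p2⊥ ⊗ p2⊥)
    [Ax]  ⊢ p2, p2⊥
    [Ax]  ⊢ p2, p2⊥

Result: YES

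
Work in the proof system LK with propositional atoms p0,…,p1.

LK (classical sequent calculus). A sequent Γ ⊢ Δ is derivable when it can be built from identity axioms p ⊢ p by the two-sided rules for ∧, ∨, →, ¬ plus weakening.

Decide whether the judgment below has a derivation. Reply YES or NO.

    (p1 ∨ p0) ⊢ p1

Enumerate valuations to refute Γ ⊢ Δ:
  v=00: Γ:[(p1 ∨ p0)=F] Δ:[p1=F] refutes=False
  v=01: Γ:[(p1 ∨ p0)=T] Δ:[p1=T] refutes=False
  v=10: Γ:[(p1 ∨ p0)=T] Δ:[p1=F] refutes=True  ← countermodel

Result: NO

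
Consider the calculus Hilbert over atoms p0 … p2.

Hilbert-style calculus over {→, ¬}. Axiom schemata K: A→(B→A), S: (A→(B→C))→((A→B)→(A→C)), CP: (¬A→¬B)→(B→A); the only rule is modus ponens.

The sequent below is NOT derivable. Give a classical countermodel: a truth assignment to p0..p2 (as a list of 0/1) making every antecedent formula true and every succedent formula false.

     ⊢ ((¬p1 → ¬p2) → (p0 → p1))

Enumerate valuations to refute Γ ⊢ Δ:
  v=000: Γ:[] Δ:[((¬p1 → ¬p2) → (p0 → p1))=T] refutes=False
  v=001: Γ:[] Δ:[((¬p1 → ¬p2) → (p0 → p1))=T] refutes=False
  v=010: Γ:[] Δ:[((¬p1 → ¬p2) → (p0 → p1))=T] refutes=False
  v=011: Γ:[] Δ:[((¬p1 → ¬p2) → (p0 → p1))=T] refutes=False
  v=100: Γ:[] Δ:[((¬p1 → ¬p2) → (p0 → p1))=F] refutes=True  ← countermodel

Result: [1, 0, 0]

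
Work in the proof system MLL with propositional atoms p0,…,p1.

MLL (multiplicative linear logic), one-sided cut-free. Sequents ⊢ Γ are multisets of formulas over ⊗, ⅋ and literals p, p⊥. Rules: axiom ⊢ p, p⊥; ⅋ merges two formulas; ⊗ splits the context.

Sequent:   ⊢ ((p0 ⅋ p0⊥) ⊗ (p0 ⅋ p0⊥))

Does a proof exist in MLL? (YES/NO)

Derivation trace:
[⊗]  ⊢ ((p0 ⅋ p0⊥) ⊗ (p0 ⅋ p0⊥))
  [⅋]  ⊢ (p0 ⅋ p0⊥)
    [Ax]  ⊢ p0, p0⊥
  [⅋]  ⊢ (p0 ⅋ p0⊥)
    [Ax]  ⊢ p0, p0⊥

Result: YES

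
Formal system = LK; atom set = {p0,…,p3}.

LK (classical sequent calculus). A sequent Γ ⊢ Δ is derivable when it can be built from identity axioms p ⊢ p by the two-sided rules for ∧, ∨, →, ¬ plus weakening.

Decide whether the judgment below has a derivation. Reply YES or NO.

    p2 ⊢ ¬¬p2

Derivation trace:
[¬R] p2 ⊢ ¬¬p2
  [¬L] p2, ¬p2 ⊢ 
    [Ax] p2 ⊢ p2

Result: YES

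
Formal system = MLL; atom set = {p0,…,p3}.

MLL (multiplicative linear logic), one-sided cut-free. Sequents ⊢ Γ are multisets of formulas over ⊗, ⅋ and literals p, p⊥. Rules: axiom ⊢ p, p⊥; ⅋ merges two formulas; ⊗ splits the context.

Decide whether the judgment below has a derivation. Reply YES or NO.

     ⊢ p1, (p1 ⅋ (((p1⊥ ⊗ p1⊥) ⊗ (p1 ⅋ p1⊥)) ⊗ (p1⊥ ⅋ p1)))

Proof tree:
[⅋]  ⊢ p1, (p1 ⅋ (((p1⊥ ⊗ p1⊥) ⊗ (p1 ⅋ p1⊥)) ⊗ (p1⊥ ⅋ p1)))
  [⊗]  ⊢ p1, p1, (((p1⊥ ⊗ p1⊥) ⊗ (p1 ⅋ p1⊥)) ⊗ (p1⊥ ⅋ p1))
    [⊗]  ⊢ p1, p1, ((p1⊥ ⊗ p1⊥) ⊗ (p1 ⅋ p1⊥))
      [⊗]  ⊢ p1, p1, (p1⊥ ⊗ p1⊥)
        [Ax]  ⊢ p1, p1⊥
        [Ax]  ⊢ p1, p1⊥
      [⅋]  ⊢ (p1 ⅋ p1⊥)
        [Ax]  ⊢ p1, p1⊥
    [⅋]  ⊢ (p1⊥ ⅋ p1)
      [Ax]  ⊢ p1, p1⊥

Result: YES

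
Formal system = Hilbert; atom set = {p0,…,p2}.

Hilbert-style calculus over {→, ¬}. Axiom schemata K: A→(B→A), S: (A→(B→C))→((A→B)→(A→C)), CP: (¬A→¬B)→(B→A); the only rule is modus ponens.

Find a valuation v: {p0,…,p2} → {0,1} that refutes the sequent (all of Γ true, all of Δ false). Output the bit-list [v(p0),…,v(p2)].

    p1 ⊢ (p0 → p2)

Truth-table refutation:
  v=000: Γ:[p1=F] Δ:[(p0 → p2)=T] refutes=False
  v=001: Γ:[p1=F] Δ:[(p0 → p2)=T] refutes=False
  v=010: Γ:[p1=T] Δ:[(p0 → p2)=T] refutes=False
  v=011: Γ:[p1=T] Δ:[(p0 → p2)=T] refutes=False
  v=100: Γ:[p1=F] Δ:[(p0 → p2)=F] refutes=False
  v=101: Γ:[p1=F] Δ:[(p0 → p2)=T] refutes=False
  v=110: Γ:[p1=T] Δ:[(p0 → p2)=F] refutes=True  ← countermodel

Result: [1, 1, 0]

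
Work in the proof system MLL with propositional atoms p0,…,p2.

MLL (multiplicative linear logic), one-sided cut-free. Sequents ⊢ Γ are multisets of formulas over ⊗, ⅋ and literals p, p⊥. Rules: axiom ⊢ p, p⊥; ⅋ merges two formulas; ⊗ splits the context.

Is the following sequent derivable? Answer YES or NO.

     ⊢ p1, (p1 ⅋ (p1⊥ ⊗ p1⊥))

Proof tree:
[⅋]  ⊢ p1, (p1 ⅋ (p1⊥ ⊗ p1⊥))
  [⊗]  ⊢ p1, p1, (p1⊥ ⊗ p1⊥)
    [Ax]  ⊢ p1, p1⊥
    [Ax]  ⊢ p1, p1⊥

Result: YES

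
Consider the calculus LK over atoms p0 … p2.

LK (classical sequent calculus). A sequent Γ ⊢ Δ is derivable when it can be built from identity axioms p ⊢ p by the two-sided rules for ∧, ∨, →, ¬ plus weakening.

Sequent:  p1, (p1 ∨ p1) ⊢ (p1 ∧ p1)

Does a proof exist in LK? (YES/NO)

Derivation (root first):
[∧R] p1, (p1 ∨ p1) ⊢ (p1 ∧ p1)
  [∨L] (p1 ∨ p1) ⊢ p1
    [Ax] p1 ⊢ p1
    [Ax] p1 ⊢ p1
  [Ax] p1 ⊢ p1

Result: YES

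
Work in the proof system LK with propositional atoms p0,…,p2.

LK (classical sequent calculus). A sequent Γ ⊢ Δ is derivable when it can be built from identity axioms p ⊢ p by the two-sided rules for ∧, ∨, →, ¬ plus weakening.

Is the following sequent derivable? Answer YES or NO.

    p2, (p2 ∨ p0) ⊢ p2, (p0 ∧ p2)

Derivation (root first):
[∨L] p2, (p2 ∨ p0) ⊢ p2, (p0 ∧ p2)
  [Ax] p2 ⊢ p2
  [∧R] p2, p0 ⊢ (p0 ∧ p2)
    [WL] p0, p0 ⊢ p0
      [Ax] p0 ⊢ p0
    [Ax] p2 ⊢ p2

Result: YES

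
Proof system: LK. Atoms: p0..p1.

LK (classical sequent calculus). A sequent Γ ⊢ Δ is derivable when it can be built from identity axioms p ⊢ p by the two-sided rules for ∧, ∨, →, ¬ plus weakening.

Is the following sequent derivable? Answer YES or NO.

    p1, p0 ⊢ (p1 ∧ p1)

Derivation (root first):
[∧R] p1, p0 ⊢ (p1 ∧ p1)
  [WL] p1, p0 ⊢ p1
    [Ax] p1 ⊢ p1
  [WL] p1, p0 ⊢ p1
    [Ax] p1 ⊢ p1

Result: YES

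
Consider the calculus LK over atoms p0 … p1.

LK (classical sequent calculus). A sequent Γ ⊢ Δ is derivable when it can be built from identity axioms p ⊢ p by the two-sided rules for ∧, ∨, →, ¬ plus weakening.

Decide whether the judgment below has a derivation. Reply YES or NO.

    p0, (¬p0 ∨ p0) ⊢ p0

Proof tree:
[∨L] p0, (¬p0 ∨ p0) ⊢ p0
  [¬L] p0, ¬p0 ⊢ 
    [Ax] p0 ⊢ p0
  [Ax] p0 ⊢ p0

Result: YES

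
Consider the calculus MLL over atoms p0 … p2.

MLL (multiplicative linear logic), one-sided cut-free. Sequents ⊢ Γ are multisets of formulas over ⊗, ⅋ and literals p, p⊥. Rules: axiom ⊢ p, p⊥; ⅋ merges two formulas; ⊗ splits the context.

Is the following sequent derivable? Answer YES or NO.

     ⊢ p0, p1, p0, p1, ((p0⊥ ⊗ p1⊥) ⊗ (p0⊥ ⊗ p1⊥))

Derivation trace:
[⊗]  ⊢ p0, p1, p0, p1, ((p0⊥ ⊗ p1⊥) ⊗ (p0⊥ ⊗ p1⊥))
  [⊗]  ⊢ p0, p1, (p0⊥ ⊗ p1⊥)
    [Ax]  ⊢ p0, p0⊥
    [Ax]  ⊢ p1, p1⊥
  [⊗]  ⊢ p0, p1, (p0⊥ ⊗ p1⊥)
    [Ax]  ⊢ p0, p0⊥
    [Ax]  ⊢ p1, p1⊥

Result: YES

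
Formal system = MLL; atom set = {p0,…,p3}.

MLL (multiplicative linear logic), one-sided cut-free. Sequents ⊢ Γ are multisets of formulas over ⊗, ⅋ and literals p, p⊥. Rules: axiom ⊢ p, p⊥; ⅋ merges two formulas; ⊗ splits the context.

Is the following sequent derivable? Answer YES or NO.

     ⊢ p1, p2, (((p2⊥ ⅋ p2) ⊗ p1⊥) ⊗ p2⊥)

Derivation (root first):
[⊗]  ⊢ p1, p2, (((p2⊥ ⅋ p2) ⊗ p1⊥) ⊗ p2⊥)
  [⊗]  ⊢ p1, ((p2⊥ ⅋ p2) ⊗ p1⊥)
    [⅋]  ⊢ (p2⊥ ⅋ p2)
      [Ax]  ⊢ p2, p2⊥
    [Ax]  ⊢ p1, p1⊥
  [Ax]  ⊢ p2, p2⊥

Result: YES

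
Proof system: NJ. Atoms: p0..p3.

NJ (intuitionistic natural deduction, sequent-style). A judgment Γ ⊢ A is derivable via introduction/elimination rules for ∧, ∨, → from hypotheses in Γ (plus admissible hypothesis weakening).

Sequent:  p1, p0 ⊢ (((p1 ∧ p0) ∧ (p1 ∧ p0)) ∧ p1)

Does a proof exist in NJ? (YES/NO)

Proof tree:
[∧I] p1, p0 ⊢ (((p1 ∧ p0) ∧ (p1 ∧ p0)) ∧ p1)
  [∧I] p1, p0 ⊢ ((p1 ∧ p0) ∧ (p1 ∧ p0))
    [∧I] p1, p0 ⊢ (p1 ∧ p0)
      [Ax] p1 ⊢ p1
      [Ax] p0 ⊢ p0
    [∧I] p1, p0 ⊢ (p1 ∧ p0)
      [Ax] p1 ⊢ p1
      [Ax] p0 ⊢ p0
  [Ax] p1 ⊢ p1

Result: YES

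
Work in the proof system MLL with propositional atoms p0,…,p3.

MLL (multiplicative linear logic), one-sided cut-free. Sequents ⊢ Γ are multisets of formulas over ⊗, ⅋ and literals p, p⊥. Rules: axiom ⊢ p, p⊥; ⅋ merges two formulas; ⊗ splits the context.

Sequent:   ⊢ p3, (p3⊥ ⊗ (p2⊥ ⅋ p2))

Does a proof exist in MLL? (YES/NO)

Proof tree:
[⊗]  ⊢ p3, (p3⊥ ⊗ (p2⊥ ⅋ p2))
  [Ax]  ⊢ p3, p3⊥
  [⅋]  ⊢ (p2⊥ ⅋ p2)
    [Ax]  ⊢ p2, p2⊥

Result: YES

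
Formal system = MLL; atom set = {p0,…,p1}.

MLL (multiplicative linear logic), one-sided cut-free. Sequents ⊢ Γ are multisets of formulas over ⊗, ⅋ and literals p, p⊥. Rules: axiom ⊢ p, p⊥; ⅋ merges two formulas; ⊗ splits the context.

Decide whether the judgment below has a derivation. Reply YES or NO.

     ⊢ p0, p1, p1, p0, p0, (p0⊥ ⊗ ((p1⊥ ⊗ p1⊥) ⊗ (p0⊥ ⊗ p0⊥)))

Derivation (root first):
[⊗]  ⊢ p0, p1, p1, p0, p0, (p0⊥ ⊗ ((p1⊥ ⊗ p1⊥) ⊗ (p0⊥ ⊗ p0⊥)))
  [Ax]  ⊢ p0, p0⊥
  [⊗]  ⊢ p1, p1, p0, p0, ((p1⊥ ⊗ p1⊥) ⊗ (p0⊥ ⊗ p0⊥))
    [⊗]  ⊢ p1, p1, (p1⊥ ⊗ p1⊥)
      [Ax]  ⊢ p1, p1⊥
      [Ax]  ⊢ p1, p1⊥
    [⊗]  ⊢ p0, p0, (p0⊥ ⊗ p0⊥)
      [Ax]  ⊢ p0, p0⊥
      [Ax]  ⊢ p0, p0⊥

Result: YES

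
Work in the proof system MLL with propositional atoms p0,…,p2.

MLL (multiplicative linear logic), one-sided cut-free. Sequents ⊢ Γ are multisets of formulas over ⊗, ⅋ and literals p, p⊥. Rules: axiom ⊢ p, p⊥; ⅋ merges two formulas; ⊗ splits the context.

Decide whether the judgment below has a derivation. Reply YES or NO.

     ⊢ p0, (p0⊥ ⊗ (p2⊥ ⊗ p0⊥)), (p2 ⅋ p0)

Derivation trace:
[⅋]  ⊢ p0, (p0⊥ ⊗ (p2⊥ ⊗ p0⊥)), (p2 ⅋ p0)
  [⊗]  ⊢ p0, p2, p0, (p0⊥ ⊗ (p2⊥ ⊗ p0⊥))
    [Ax]  ⊢ p0, p0⊥
    [⊗]  ⊢ p2, p0, (p2⊥ ⊗ p0⊥)
      [Ax]  ⊢ p2, p2⊥
      [Ax]  ⊢ p0, p0⊥

Result: YES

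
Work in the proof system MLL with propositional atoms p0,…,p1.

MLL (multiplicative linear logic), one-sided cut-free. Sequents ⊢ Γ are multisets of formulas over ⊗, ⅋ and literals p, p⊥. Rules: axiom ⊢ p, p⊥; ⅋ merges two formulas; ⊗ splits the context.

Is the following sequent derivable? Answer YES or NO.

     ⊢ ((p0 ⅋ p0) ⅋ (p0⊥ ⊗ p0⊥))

Proof tree:
[⅋]  ⊢ ((p0 ⅋ p0) ⅋ (p0⊥ ⊗ p0⊥))
  [⅋]  ⊢ (p0⊥ ⊗ p0⊥), (p0 ⅋ p0)
    [⊗]  ⊢ p0, p0, (p0⊥ ⊗ p0⊥)
      [Ax]  ⊢ p0, p0⊥
      [Ax]  ⊢ p0, p0⊥

Result: YES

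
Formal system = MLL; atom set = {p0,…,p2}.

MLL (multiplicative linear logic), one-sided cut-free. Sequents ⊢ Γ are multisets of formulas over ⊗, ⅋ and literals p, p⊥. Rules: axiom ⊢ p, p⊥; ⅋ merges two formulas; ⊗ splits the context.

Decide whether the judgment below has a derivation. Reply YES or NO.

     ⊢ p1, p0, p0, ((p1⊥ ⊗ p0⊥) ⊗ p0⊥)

Derivation trace:
[⊗]  ⊢ p1, p0, p0, ((p1⊥ ⊗ p0⊥) ⊗ p0⊥)
  [⊗]  ⊢ p1, p0, (p1⊥ ⊗ p0⊥)
    [Ax]  ⊢ p1, p1⊥
    [Ax]  ⊢ p0, p0⊥
  [Ax]  ⊢ p0, p0⊥

Result: YES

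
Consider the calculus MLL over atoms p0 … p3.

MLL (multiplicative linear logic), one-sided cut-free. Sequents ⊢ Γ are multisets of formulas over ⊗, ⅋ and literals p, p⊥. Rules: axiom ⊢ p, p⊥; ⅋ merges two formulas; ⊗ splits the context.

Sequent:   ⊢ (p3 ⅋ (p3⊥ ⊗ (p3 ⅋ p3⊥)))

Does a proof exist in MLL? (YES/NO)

Proof tree:
[⅋]  ⊢ (p3 ⅋ (p3⊥ ⊗ (p3 ⅋ p3⊥)))
  [⊗]  ⊢ p3, (p3⊥ ⊗ (p3 ⅋ p3⊥))
    [Ax]  ⊢ p3, p3⊥
    [⅋]  ⊢ (p3 ⅋ p3⊥)
      [Ax]  ⊢ p3, p3⊥

Result: YES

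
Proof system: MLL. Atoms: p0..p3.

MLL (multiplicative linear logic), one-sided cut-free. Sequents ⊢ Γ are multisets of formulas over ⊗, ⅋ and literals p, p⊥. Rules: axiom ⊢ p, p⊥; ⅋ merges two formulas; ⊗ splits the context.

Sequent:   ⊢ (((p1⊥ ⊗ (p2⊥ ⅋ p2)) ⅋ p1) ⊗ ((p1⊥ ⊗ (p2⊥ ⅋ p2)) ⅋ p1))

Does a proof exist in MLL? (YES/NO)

Proof tree:
[⊗]  ⊢ (((p1⊥ ⊗ (p2⊥ ⅋ p2)) ⅋ p1) ⊗ ((p1⊥ ⊗ (p2⊥ ⅋ p2)) ⅋ p1))
  [⅋]  ⊢ ((p1⊥ ⊗ (p2⊥ ⅋ p2)) ⅋ p1)
    [⊗]  ⊢ p1, (p1⊥ ⊗ (p2⊥ ⅋ p2))
      [Ax]  ⊢ p1, p1⊥
      [⅋]  ⊢ (p2⊥ ⅋ p2)
        [Ax]  ⊢ p2, p2⊥
  [⅋]  ⊢ ((p1⊥ ⊗ (p2⊥ ⅋ p2)) ⅋ p1)
    [⊗]  ⊢ p1, (p1⊥ ⊗ (p2⊥ ⅋ p2))
      [Ax]  ⊢ p1, p1⊥
      [⅋]  ⊢ (p2⊥ ⅋ p2)
        [Ax]  ⊢ p2, p2⊥

Result: YES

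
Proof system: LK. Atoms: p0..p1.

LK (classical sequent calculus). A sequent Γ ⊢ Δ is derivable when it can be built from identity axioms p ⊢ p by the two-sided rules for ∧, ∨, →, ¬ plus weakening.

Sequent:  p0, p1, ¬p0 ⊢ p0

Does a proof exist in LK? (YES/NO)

Proof tree:
[¬L] p0, p1, ¬p0 ⊢ p0
  [WR] p0, p1 ⊢ p0, p0
    [WL] p0, p1 ⊢ p0
      [Ax] p0 ⊢ p0

Result: YES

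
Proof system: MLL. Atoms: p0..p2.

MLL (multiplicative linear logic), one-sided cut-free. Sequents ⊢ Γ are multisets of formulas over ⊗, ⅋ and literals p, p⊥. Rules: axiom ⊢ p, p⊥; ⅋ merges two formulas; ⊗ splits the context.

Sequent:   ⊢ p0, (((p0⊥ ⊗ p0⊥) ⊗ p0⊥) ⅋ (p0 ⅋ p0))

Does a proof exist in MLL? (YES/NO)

Derivation (root first):
[⅋]  ⊢ p0, (((p0⊥ ⊗ p0⊥) ⊗ p0⊥) ⅋ (p0 ⅋ p0))
  [⅋]  ⊢ p0, ((p0⊥ ⊗ p0⊥) ⊗ p0⊥), (p0 ⅋ p0)
    [⊗]  ⊢ p0, p0, p0, ((p0⊥ ⊗ p0⊥) ⊗ p0⊥)
      [⊗]  ⊢ p0, p0, (p0⊥ ⊗ p0⊥)
        [Ax]  ⊢ p0, p0⊥
        [Ax]  ⊢ p0, p0⊥
      [Ax]  ⊢ p0, p0⊥

Result: YES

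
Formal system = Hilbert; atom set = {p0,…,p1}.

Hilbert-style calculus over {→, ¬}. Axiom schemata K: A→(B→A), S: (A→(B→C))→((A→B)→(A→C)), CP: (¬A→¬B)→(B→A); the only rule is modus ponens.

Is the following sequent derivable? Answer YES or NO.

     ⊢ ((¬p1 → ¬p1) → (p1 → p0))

Enumerate valuations to refute Γ ⊢ Δ:
  v=00: Γ:[] Δ:[((¬p1 → ¬p1) → (p1 → p0))=T] refutes=False
  v=01: Γ:[] Δ:[((¬p1 → ¬p1) → (p1 → p0))=F] refutes=True  ← countermodel

Result: NO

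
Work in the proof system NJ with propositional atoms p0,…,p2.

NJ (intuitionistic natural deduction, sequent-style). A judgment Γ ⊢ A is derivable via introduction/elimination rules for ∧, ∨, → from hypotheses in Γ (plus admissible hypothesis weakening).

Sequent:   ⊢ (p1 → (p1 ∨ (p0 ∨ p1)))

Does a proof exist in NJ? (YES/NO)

Derivation (root first):
[→I]  ⊢ (p1 → (p1 ∨ (p0 ∨ p1)))
  [∨I₂] p1 ⊢ (p1 ∨ (p0 ∨ p1))
    [∨I₂] p1 ⊢ (p0 ∨ p1)
      [Ax] p1 ⊢ p1

Result: YES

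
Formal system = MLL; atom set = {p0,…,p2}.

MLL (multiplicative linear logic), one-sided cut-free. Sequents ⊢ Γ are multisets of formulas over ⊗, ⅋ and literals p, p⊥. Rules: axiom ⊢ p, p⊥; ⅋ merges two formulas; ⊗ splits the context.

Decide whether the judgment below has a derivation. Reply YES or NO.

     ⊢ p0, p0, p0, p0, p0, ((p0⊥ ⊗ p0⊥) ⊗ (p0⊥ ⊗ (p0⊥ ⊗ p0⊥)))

Derivation (root first):
[⊗]  ⊢ p0, p0, p0, p0, p0, ((p0⊥ ⊗ p0⊥) ⊗ (p0⊥ ⊗ (p0⊥ ⊗ p0⊥)))
  [⊗]  ⊢ p0, p0, (p0⊥ ⊗ p0⊥)
    [Ax]  ⊢ p0, p0⊥
    [Ax]  ⊢ p0, p0⊥
  [⊗]  ⊢ p0, p0, p0, (p0⊥ ⊗ (p0⊥ ⊗ p0⊥))
    [Ax]  ⊢ p0, p0⊥
    [⊗]  ⊢ p0, p0, (p0⊥ ⊗ p0⊥)
      [Ax]  ⊢ p0, p0⊥
      [Ax]  ⊢ p0, p0⊥

Result: YES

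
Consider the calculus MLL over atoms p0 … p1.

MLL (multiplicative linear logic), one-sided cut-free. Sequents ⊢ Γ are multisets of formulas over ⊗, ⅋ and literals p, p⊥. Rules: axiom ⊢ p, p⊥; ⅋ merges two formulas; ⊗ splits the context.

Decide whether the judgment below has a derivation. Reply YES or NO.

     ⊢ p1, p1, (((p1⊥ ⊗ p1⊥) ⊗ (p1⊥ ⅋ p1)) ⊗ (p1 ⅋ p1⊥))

Derivation trace:
[⊗]  ⊢ p1, p1, (((p1⊥ ⊗ p1⊥) ⊗ (p1⊥ ⅋ p1)) ⊗ (p1 ⅋ p1⊥))
  [⊗]  ⊢ p1, p1, ((p1⊥ ⊗ p1⊥) ⊗ (p1⊥ ⅋ p1))
    [⊗]  ⊢ p1, p1, (p1⊥ ⊗ p1⊥)
      [Ax]  ⊢ p1, p1⊥
      [Ax]  ⊢ p1, p1⊥
    [⅋]  ⊢ (p1⊥ ⅋ p1)
      [Ax]  ⊢ p1, p1⊥
  [⅋]  ⊢ (p1 ⅋ p1⊥)
    [Ax]  ⊢ p1, p1⊥

Result: YES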